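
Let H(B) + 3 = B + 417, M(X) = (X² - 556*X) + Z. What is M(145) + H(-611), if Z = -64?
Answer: -59856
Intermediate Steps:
M(X) = -64 + X² - 556*X (M(X) = (X² - 556*X) - 64 = -64 + X² - 556*X)
H(B) = 414 + B (H(B) = -3 + (B + 417) = -3 + (417 + B) = 414 + B)
M(145) + H(-611) = (-64 + 145² - 556*145) + (414 - 611) = (-64 + 21025 - 80620) - 197 = -59659 - 197 = -59856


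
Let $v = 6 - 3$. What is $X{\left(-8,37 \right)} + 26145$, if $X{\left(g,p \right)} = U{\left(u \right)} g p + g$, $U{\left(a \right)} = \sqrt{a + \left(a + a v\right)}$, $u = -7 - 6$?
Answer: $26137 - 296 i \sqrt{65} \approx 26137.0 - 2386.4 i$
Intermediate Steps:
$v = 3$
$u = -13$
$U{\left(a \right)} = \sqrt{5} \sqrt{a}$ ($U{\left(a \right)} = \sqrt{a + \left(a + a 3\right)} = \sqrt{a + \left(a + 3 a\right)} = \sqrt{a + 4 a} = \sqrt{5 a} = \sqrt{5} \sqrt{a}$)
$X{\left(g,p \right)} = g + i g p \sqrt{65}$ ($X{\left(g,p \right)} = \sqrt{5} \sqrt{-13} g p + g = \sqrt{5} i \sqrt{13} g p + g = i \sqrt{65} g p + g = i g \sqrt{65} p + g = i g p \sqrt{65} + g = g + i g p \sqrt{65}$)
$X{\left(-8,37 \right)} + 26145 = - 8 \left(1 + i 37 \sqrt{65}\right) + 26145 = - 8 \left(1 + 37 i \sqrt{65}\right) + 26145 = \left(-8 - 296 i \sqrt{65}\right) + 26145 = 26137 - 296 i \sqrt{65}$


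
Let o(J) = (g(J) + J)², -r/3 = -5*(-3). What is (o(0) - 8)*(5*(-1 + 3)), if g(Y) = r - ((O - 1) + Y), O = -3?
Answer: 16730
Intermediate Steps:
r = -45 (r = -(-15)*(-3) = -3*15 = -45)
g(Y) = -41 - Y (g(Y) = -45 - ((-3 - 1) + Y) = -45 - (-4 + Y) = -45 + (4 - Y) = -41 - Y)
o(J) = 1681 (o(J) = ((-41 - J) + J)² = (-41)² = 1681)
(o(0) - 8)*(5*(-1 + 3)) = (1681 - 8)*(5*(-1 + 3)) = 1673*(5*2) = 1673*10 = 16730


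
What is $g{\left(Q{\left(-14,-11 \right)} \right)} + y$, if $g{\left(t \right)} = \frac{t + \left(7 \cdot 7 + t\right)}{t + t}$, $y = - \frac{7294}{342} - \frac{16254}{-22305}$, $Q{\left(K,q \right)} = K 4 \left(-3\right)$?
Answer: $- \frac{395714747}{20342160} \approx -19.453$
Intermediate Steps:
$Q{\left(K,q \right)} = - 12 K$ ($Q{\left(K,q \right)} = 4 K \left(-3\right) = - 12 K$)
$y = - \frac{26188967}{1271385}$ ($y = \left(-7294\right) \frac{1}{342} - - \frac{5418}{7435} = - \frac{3647}{171} + \frac{5418}{7435} = - \frac{26188967}{1271385} \approx -20.599$)
$g{\left(t \right)} = \frac{49 + 2 t}{2 t}$ ($g{\left(t \right)} = \frac{t + \left(49 + t\right)}{2 t} = \left(49 + 2 t\right) \frac{1}{2 t} = \frac{49 + 2 t}{2 t}$)
$g{\left(Q{\left(-14,-11 \right)} \right)} + y = \frac{\frac{49}{2} - -168}{\left(-12\right) \left(-14\right)} - \frac{26188967}{1271385} = \frac{\frac{49}{2} + 168}{168} - \frac{26188967}{1271385} = \frac{1}{168} \cdot \frac{385}{2} - \frac{26188967}{1271385} = \frac{55}{48} - \frac{26188967}{1271385} = - \frac{395714747}{20342160}$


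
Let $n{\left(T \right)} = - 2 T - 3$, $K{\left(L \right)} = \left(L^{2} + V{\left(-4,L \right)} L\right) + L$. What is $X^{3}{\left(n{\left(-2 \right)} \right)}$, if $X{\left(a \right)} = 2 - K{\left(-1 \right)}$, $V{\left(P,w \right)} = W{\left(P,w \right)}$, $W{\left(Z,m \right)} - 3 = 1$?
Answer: $216$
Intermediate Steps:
$W{\left(Z,m \right)} = 4$ ($W{\left(Z,m \right)} = 3 + 1 = 4$)
$V{\left(P,w \right)} = 4$
$K{\left(L \right)} = L^{2} + 5 L$ ($K{\left(L \right)} = \left(L^{2} + 4 L\right) + L = L^{2} + 5 L$)
$n{\left(T \right)} = -3 - 2 T$
$X{\left(a \right)} = 6$ ($X{\left(a \right)} = 2 - - (5 - 1) = 2 - \left(-1\right) 4 = 2 - -4 = 2 + 4 = 6$)
$X^{3}{\left(n{\left(-2 \right)} \right)} = 6^{3} = 216$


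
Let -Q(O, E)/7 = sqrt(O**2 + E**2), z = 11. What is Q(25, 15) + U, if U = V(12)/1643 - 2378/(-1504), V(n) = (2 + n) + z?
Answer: 1972327/1235536 - 35*sqrt(34) ≈ -202.49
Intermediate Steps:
Q(O, E) = -7*sqrt(E**2 + O**2) (Q(O, E) = -7*sqrt(O**2 + E**2) = -7*sqrt(E**2 + O**2))
V(n) = 13 + n (V(n) = (2 + n) + 11 = 13 + n)
U = 1972327/1235536 (U = (13 + 12)/1643 - 2378/(-1504) = 25*(1/1643) - 2378*(-1/1504) = 25/1643 + 1189/752 = 1972327/1235536 ≈ 1.5963)
Q(25, 15) + U = -7*sqrt(15**2 + 25**2) + 1972327/1235536 = -7*sqrt(225 + 625) + 1972327/1235536 = -35*sqrt(34) + 1972327/1235536 = 1972327/1235536 - 35*sqrt(34)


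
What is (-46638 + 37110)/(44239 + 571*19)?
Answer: -1191/6886 ≈ -0.17296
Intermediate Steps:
(-46638 + 37110)/(44239 + 571*19) = -9528/(44239 + 10849) = -9528/55088 = -9528*1/55088 = -1191/6886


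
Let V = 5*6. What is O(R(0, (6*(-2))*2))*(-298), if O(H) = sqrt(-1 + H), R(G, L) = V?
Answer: -298*sqrt(29) ≈ -1604.8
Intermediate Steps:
V = 30
R(G, L) = 30
O(R(0, (6*(-2))*2))*(-298) = sqrt(-1 + 30)*(-298) = sqrt(29)*(-298) = -298*sqrt(29)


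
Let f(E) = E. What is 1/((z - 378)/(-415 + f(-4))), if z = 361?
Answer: 419/17 ≈ 24.647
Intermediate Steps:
1/((z - 378)/(-415 + f(-4))) = 1/((361 - 378)/(-415 - 4)) = 1/(-17/(-419)) = 1/(-17*(-1/419)) = 1/(17/419) = 419/17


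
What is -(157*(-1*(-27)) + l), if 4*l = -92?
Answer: -4216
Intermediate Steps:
l = -23 (l = (¼)*(-92) = -23)
-(157*(-1*(-27)) + l) = -(157*(-1*(-27)) - 23) = -(157*27 - 23) = -(4239 - 23) = -1*4216 = -4216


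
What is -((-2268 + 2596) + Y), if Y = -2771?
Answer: 2443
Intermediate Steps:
-((-2268 + 2596) + Y) = -((-2268 + 2596) - 2771) = -(328 - 2771) = -1*(-2443) = 2443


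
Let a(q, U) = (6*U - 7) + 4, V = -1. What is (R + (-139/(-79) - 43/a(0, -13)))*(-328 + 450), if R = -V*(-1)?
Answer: 1007354/6399 ≈ 157.42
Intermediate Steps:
a(q, U) = -3 + 6*U (a(q, U) = (-7 + 6*U) + 4 = -3 + 6*U)
R = -1 (R = -1*(-1)*(-1) = 1*(-1) = -1)
(R + (-139/(-79) - 43/a(0, -13)))*(-328 + 450) = (-1 + (-139/(-79) - 43/(-3 + 6*(-13))))*(-328 + 450) = (-1 + (-139*(-1/79) - 43/(-3 - 78)))*122 = (-1 + (139/79 - 43/(-81)))*122 = (-1 + (139/79 - 43*(-1/81)))*122 = (-1 + (139/79 + 43/81))*122 = (-1 + 14656/6399)*122 = (8257/6399)*122 = 1007354/6399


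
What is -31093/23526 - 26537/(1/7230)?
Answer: -4513757441353/23526 ≈ -1.9186e+8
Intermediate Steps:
-31093/23526 - 26537/(1/7230) = -31093*1/23526 - 26537/1/7230 = -31093/23526 - 26537*7230 = -31093/23526 - 191862510 = -4513757441353/23526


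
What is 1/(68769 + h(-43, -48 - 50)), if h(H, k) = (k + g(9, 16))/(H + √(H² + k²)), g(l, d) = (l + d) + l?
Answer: 165113681/11354655414593 + 16*√11453/11354655414593 ≈ 1.4542e-5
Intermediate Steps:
g(l, d) = d + 2*l (g(l, d) = (d + l) + l = d + 2*l)
h(H, k) = (34 + k)/(H + √(H² + k²)) (h(H, k) = (k + (16 + 2*9))/(H + √(H² + k²)) = (k + (16 + 18))/(H + √(H² + k²)) = (k + 34)/(H + √(H² + k²)) = (34 + k)/(H + √(H² + k²)))
1/(68769 + h(-43, -48 - 50)) = 1/(68769 + (34 + (-48 - 50))/(-43 + √((-43)² + (-48 - 50)²))) = 1/(68769 + (34 - 98)/(-43 + √(1849 + (-98)²))) = 1/(68769 - 64/(-43 + √(1849 + 9604))) = 1/(68769 - 64/(-43 + √11453))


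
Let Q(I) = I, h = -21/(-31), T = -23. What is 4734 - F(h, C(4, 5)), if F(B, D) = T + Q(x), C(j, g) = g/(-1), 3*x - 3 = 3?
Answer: 4755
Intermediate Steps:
x = 2 (x = 1 + (⅓)*3 = 1 + 1 = 2)
h = 21/31 (h = -21*(-1/31) = 21/31 ≈ 0.67742)
C(j, g) = -g (C(j, g) = g*(-1) = -g)
F(B, D) = -21 (F(B, D) = -23 + 2 = -21)
4734 - F(h, C(4, 5)) = 4734 - 1*(-21) = 4734 + 21 = 4755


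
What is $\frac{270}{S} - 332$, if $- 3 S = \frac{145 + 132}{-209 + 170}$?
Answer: $- \frac{60374}{277} \approx -217.96$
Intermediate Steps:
$S = \frac{277}{117}$ ($S = - \frac{\left(145 + 132\right) \frac{1}{-209 + 170}}{3} = - \frac{277 \frac{1}{-39}}{3} = - \frac{277 \left(- \frac{1}{39}\right)}{3} = \left(- \frac{1}{3}\right) \left(- \frac{277}{39}\right) = \frac{277}{117} \approx 2.3675$)
$\frac{270}{S} - 332 = \frac{270}{\frac{277}{117}} - 332 = 270 \cdot \frac{117}{277} - 332 = \frac{31590}{277} - 332 = - \frac{60374}{277}$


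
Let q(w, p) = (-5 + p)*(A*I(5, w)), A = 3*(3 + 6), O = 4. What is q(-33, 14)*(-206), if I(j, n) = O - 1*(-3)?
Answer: -350406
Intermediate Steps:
I(j, n) = 7 (I(j, n) = 4 - 1*(-3) = 4 + 3 = 7)
A = 27 (A = 3*9 = 27)
q(w, p) = -945 + 189*p (q(w, p) = (-5 + p)*(27*7) = (-5 + p)*189 = -945 + 189*p)
q(-33, 14)*(-206) = (-945 + 189*14)*(-206) = (-945 + 2646)*(-206) = 1701*(-206) = -350406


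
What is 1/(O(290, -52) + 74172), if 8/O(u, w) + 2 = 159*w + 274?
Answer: 1999/148269826 ≈ 1.3482e-5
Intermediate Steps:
O(u, w) = 8/(272 + 159*w) (O(u, w) = 8/(-2 + (159*w + 274)) = 8/(-2 + (274 + 159*w)) = 8/(272 + 159*w))
1/(O(290, -52) + 74172) = 1/(8/(272 + 159*(-52)) + 74172) = 1/(8/(272 - 8268) + 74172) = 1/(8/(-7996) + 74172) = 1/(8*(-1/7996) + 74172) = 1/(-2/1999 + 74172) = 1/(148269826/1999) = 1999/148269826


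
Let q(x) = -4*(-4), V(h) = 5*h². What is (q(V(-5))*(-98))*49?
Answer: -76832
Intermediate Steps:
q(x) = 16
(q(V(-5))*(-98))*49 = (16*(-98))*49 = -1568*49 = -76832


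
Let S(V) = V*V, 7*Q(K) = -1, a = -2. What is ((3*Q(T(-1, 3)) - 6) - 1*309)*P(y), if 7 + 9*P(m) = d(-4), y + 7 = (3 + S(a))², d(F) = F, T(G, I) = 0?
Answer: 8096/21 ≈ 385.52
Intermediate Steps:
Q(K) = -⅐ (Q(K) = (⅐)*(-1) = -⅐)
S(V) = V²
y = 42 (y = -7 + (3 + (-2)²)² = -7 + (3 + 4)² = -7 + 7² = -7 + 49 = 42)
P(m) = -11/9 (P(m) = -7/9 + (⅑)*(-4) = -7/9 - 4/9 = -11/9)
((3*Q(T(-1, 3)) - 6) - 1*309)*P(y) = ((3*(-⅐) - 6) - 1*309)*(-11/9) = ((-3/7 - 6) - 309)*(-11/9) = (-45/7 - 309)*(-11/9) = -2208/7*(-11/9) = 8096/21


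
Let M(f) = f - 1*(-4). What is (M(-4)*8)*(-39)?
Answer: 0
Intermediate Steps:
M(f) = 4 + f (M(f) = f + 4 = 4 + f)
(M(-4)*8)*(-39) = ((4 - 4)*8)*(-39) = (0*8)*(-39) = 0*(-39) = 0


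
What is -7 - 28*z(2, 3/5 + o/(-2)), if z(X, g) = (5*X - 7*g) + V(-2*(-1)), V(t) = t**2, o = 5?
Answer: -3857/5 ≈ -771.40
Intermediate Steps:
z(X, g) = 4 - 7*g + 5*X (z(X, g) = (5*X - 7*g) + (-2*(-1))**2 = (-7*g + 5*X) + 2**2 = (-7*g + 5*X) + 4 = 4 - 7*g + 5*X)
-7 - 28*z(2, 3/5 + o/(-2)) = -7 - 28*(4 - 7*(3/5 + 5/(-2)) + 5*2) = -7 - 28*(4 - 7*(3*(1/5) + 5*(-1/2)) + 10) = -7 - 28*(4 - 7*(3/5 - 5/2) + 10) = -7 - 28*(4 - 7*(-19/10) + 10) = -7 - 28*(4 + 133/10 + 10) = -7 - 28*273/10 = -7 - 3822/5 = -3857/5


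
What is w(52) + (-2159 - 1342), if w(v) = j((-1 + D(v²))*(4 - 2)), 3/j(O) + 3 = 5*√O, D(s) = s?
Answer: -157709544/45047 + 5*√5406/45047 ≈ -3501.0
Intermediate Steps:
j(O) = 3/(-3 + 5*√O)
w(v) = 3/(-3 + 5*√(-2 + 2*v²)) (w(v) = 3/(-3 + 5*√((-1 + v²)*(4 - 2))) = 3/(-3 + 5*√((-1 + v²)*2)) = 3/(-3 + 5*√(-2 + 2*v²)))
w(52) + (-2159 - 1342) = 3/(-3 + 5*√2*√(-1 + 52²)) + (-2159 - 1342) = 3/(-3 + 5*√2*√(-1 + 2704)) - 3501 = 3/(-3 + 5*√2*√2703) - 3501 = 3/(-3 + 5*√5406) - 3501 = -3501 + 3/(-3 + 5*√5406)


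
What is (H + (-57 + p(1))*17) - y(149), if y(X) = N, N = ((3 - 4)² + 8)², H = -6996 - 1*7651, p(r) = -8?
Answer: -15833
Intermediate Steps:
H = -14647 (H = -6996 - 7651 = -14647)
N = 81 (N = ((-1)² + 8)² = (1 + 8)² = 9² = 81)
y(X) = 81
(H + (-57 + p(1))*17) - y(149) = (-14647 + (-57 - 8)*17) - 1*81 = (-14647 - 65*17) - 81 = (-14647 - 1105) - 81 = -15752 - 81 = -15833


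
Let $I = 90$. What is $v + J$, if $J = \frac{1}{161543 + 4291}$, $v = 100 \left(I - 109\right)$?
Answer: $- \frac{315084599}{165834} \approx -1900.0$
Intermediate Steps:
$v = -1900$ ($v = 100 \left(90 - 109\right) = 100 \left(-19\right) = -1900$)
$J = \frac{1}{165834} \approx 6.0301 \cdot 10^{-6}$
$v + J = -1900 + \frac{1}{165834} = - \frac{315084599}{165834}$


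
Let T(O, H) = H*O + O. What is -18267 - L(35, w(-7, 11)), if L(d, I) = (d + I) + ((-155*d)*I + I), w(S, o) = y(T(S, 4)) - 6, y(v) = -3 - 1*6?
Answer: -99647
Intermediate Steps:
T(O, H) = O + H*O
y(v) = -9 (y(v) = -3 - 6 = -9)
w(S, o) = -15 (w(S, o) = -9 - 6 = -15)
L(d, I) = d + 2*I - 155*I*d (L(d, I) = (I + d) + (-155*I*d + I) = (I + d) + (I - 155*I*d) = d + 2*I - 155*I*d)
-18267 - L(35, w(-7, 11)) = -18267 - (35 + 2*(-15) - 155*(-15)*35) = -18267 - (35 - 30 + 81375) = -18267 - 1*81380 = -18267 - 81380 = -99647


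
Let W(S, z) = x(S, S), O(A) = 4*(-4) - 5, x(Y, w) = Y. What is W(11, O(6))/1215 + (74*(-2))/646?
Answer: -86357/392445 ≈ -0.22005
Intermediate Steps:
O(A) = -21 (O(A) = -16 - 5 = -21)
W(S, z) = S
W(11, O(6))/1215 + (74*(-2))/646 = 11/1215 + (74*(-2))/646 = 11*(1/1215) - 148*1/646 = 11/1215 - 74/323 = -86357/392445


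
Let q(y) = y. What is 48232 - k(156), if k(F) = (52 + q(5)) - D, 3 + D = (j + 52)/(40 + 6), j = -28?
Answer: 1107968/23 ≈ 48173.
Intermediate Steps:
D = -57/23 (D = -3 + (-28 + 52)/(40 + 6) = -3 + 24/46 = -3 + 24*(1/46) = -3 + 12/23 = -57/23 ≈ -2.4783)
k(F) = 1368/23 (k(F) = (52 + 5) - 1*(-57/23) = 57 + 57/23 = 1368/23)
48232 - k(156) = 48232 - 1*1368/23 = 48232 - 1368/23 = 1107968/23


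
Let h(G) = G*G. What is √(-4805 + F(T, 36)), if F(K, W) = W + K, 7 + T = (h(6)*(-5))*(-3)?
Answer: 2*I*√1059 ≈ 65.085*I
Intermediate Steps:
h(G) = G²
T = 533 (T = -7 + (6²*(-5))*(-3) = -7 + (36*(-5))*(-3) = -7 - 180*(-3) = -7 + 540 = 533)
F(K, W) = K + W
√(-4805 + F(T, 36)) = √(-4805 + (533 + 36)) = √(-4805 + 569) = √(-4236) = 2*I*√1059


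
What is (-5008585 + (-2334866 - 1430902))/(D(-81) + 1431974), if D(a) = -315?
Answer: -8774353/1431659 ≈ -6.1288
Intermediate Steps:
(-5008585 + (-2334866 - 1430902))/(D(-81) + 1431974) = (-5008585 + (-2334866 - 1430902))/(-315 + 1431974) = (-5008585 - 3765768)/1431659 = -8774353*1/1431659 = -8774353/1431659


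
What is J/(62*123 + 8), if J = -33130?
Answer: -16565/3817 ≈ -4.3398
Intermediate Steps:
J/(62*123 + 8) = -33130/(62*123 + 8) = -33130/(7626 + 8) = -33130/7634 = -33130*1/7634 = -16565/3817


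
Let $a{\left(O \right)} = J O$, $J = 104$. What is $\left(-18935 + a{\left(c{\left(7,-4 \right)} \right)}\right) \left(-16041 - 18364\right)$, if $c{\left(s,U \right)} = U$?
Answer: $665771155$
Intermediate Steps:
$a{\left(O \right)} = 104 O$
$\left(-18935 + a{\left(c{\left(7,-4 \right)} \right)}\right) \left(-16041 - 18364\right) = \left(-18935 + 104 \left(-4\right)\right) \left(-16041 - 18364\right) = \left(-18935 - 416\right) \left(-34405\right) = \left(-19351\right) \left(-34405\right) = 665771155$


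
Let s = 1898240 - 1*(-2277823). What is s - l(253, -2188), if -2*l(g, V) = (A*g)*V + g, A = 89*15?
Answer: -730655561/2 ≈ -3.6533e+8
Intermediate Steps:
s = 4176063 (s = 1898240 + 2277823 = 4176063)
A = 1335
l(g, V) = -g/2 - 1335*V*g/2 (l(g, V) = -((1335*g)*V + g)/2 = -(1335*V*g + g)/2 = -(g + 1335*V*g)/2 = -g/2 - 1335*V*g/2)
s - l(253, -2188) = 4176063 - (-1)*253*(1 + 1335*(-2188))/2 = 4176063 - (-1)*253*(1 - 2920980)/2 = 4176063 - (-1)*253*(-2920979)/2 = 4176063 - 1*739007687/2 = 4176063 - 739007687/2 = -730655561/2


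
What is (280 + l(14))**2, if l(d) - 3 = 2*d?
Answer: 96721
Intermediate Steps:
l(d) = 3 + 2*d
(280 + l(14))**2 = (280 + (3 + 2*14))**2 = (280 + (3 + 28))**2 = (280 + 31)**2 = 311**2 = 96721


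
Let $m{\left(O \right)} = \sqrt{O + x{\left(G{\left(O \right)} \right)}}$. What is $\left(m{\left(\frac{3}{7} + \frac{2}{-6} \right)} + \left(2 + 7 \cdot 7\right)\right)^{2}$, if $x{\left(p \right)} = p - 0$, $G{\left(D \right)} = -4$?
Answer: $\frac{\left(1071 + i \sqrt{1722}\right)^{2}}{441} \approx 2597.1 + 201.56 i$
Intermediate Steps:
$x{\left(p \right)} = p$ ($x{\left(p \right)} = p + 0 = p$)
$m{\left(O \right)} = \sqrt{-4 + O}$ ($m{\left(O \right)} = \sqrt{O - 4} = \sqrt{-4 + O}$)
$\left(m{\left(\frac{3}{7} + \frac{2}{-6} \right)} + \left(2 + 7 \cdot 7\right)\right)^{2} = \left(\sqrt{-4 + \left(\frac{3}{7} + \frac{2}{-6}\right)} + \left(2 + 7 \cdot 7\right)\right)^{2} = \left(\sqrt{-4 + \left(3 \cdot \frac{1}{7} + 2 \left(- \frac{1}{6}\right)\right)} + \left(2 + 49\right)\right)^{2} = \left(\sqrt{-4 + \left(\frac{3}{7} - \frac{1}{3}\right)} + 51\right)^{2} = \left(\sqrt{-4 + \frac{2}{21}} + 51\right)^{2} = \left(\sqrt{- \frac{82}{21}} + 51\right)^{2} = \left(\frac{i \sqrt{1722}}{21} + 51\right)^{2} = \left(51 + \frac{i \sqrt{1722}}{21}\right)^{2}$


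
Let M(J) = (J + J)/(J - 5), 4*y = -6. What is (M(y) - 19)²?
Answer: 58081/169 ≈ 343.67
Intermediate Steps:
y = -3/2 (y = (¼)*(-6) = -3/2 ≈ -1.5000)
M(J) = 2*J/(-5 + J) (M(J) = (2*J)/(-5 + J) = 2*J/(-5 + J))
(M(y) - 19)² = (2*(-3/2)/(-5 - 3/2) - 19)² = (2*(-3/2)/(-13/2) - 19)² = (2*(-3/2)*(-2/13) - 19)² = (6/13 - 19)² = (-241/13)² = 58081/169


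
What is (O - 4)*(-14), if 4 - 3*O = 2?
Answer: 140/3 ≈ 46.667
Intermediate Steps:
O = ⅔ (O = 4/3 - ⅓*2 = 4/3 - ⅔ = ⅔ ≈ 0.66667)
(O - 4)*(-14) = (⅔ - 4)*(-14) = -10/3*(-14) = 140/3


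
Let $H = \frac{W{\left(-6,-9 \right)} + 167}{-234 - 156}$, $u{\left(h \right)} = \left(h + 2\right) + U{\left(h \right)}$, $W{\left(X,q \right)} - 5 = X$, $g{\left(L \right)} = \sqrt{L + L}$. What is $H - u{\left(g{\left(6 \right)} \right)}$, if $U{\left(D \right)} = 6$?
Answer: $- \frac{1643}{195} - 2 \sqrt{3} \approx -11.89$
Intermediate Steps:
$g{\left(L \right)} = \sqrt{2} \sqrt{L}$ ($g{\left(L \right)} = \sqrt{2 L} = \sqrt{2} \sqrt{L}$)
$W{\left(X,q \right)} = 5 + X$
$u{\left(h \right)} = 8 + h$ ($u{\left(h \right)} = \left(h + 2\right) + 6 = \left(2 + h\right) + 6 = 8 + h$)
$H = - \frac{83}{195}$ ($H = \frac{\left(5 - 6\right) + 167}{-234 - 156} = \frac{-1 + 167}{-390} = 166 \left(- \frac{1}{390}\right) = - \frac{83}{195} \approx -0.42564$)
$H - u{\left(g{\left(6 \right)} \right)} = - \frac{83}{195} - \left(8 + \sqrt{2} \sqrt{6}\right) = - \frac{83}{195} - \left(8 + 2 \sqrt{3}\right) = - \frac{1643}{195} - 2 \sqrt{3}$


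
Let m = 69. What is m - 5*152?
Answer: -691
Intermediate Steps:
m - 5*152 = 69 - 5*152 = 69 - 760 = -691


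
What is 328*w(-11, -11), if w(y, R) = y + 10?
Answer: -328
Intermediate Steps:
w(y, R) = 10 + y
328*w(-11, -11) = 328*(10 - 11) = 328*(-1) = -328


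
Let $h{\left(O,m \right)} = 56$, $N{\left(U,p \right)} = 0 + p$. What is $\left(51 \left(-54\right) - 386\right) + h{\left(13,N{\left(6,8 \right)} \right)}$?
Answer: $-3084$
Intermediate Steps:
$N{\left(U,p \right)} = p$
$\left(51 \left(-54\right) - 386\right) + h{\left(13,N{\left(6,8 \right)} \right)} = \left(51 \left(-54\right) - 386\right) + 56 = \left(-2754 - 386\right) + 56 = -3140 + 56 = -3084$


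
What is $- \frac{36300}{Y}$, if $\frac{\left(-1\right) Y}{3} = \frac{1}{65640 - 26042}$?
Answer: $479135800$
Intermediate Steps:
$Y = - \frac{3}{39598}$ ($Y = - \frac{3}{65640 - 26042} = - \frac{3}{39598} \approx -7.5761 \cdot 10^{-5}$)
$- \frac{36300}{Y} = - \frac{36300}{- \frac{3}{39598}} = \left(-36300\right) \left(- \frac{39598}{3}\right) = 479135800$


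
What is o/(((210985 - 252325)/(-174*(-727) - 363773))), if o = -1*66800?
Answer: -792498500/2067 ≈ -3.8341e+5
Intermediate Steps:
o = -66800
o/(((210985 - 252325)/(-174*(-727) - 363773))) = -66800*(-174*(-727) - 363773)/(210985 - 252325) = -66800/((-41340/(126498 - 363773))) = -66800/((-41340/(-237275))) = -66800/((-41340*(-1/237275))) = -66800/8268/47455 = -66800*47455/8268 = -792498500/2067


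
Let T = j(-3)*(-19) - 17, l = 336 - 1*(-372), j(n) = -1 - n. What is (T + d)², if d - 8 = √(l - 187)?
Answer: (47 - √521)² ≈ 584.41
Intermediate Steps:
l = 708 (l = 336 + 372 = 708)
d = 8 + √521 (d = 8 + √(708 - 187) = 8 + √521 ≈ 30.825)
T = -55 (T = (-1 - 1*(-3))*(-19) - 17 = (-1 + 3)*(-19) - 17 = 2*(-19) - 17 = -38 - 17 = -55)
(T + d)² = (-55 + (8 + √521))² = (-47 + √521)²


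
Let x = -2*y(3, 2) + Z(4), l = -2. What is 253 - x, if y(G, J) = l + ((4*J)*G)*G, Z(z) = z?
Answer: 389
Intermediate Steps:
y(G, J) = -2 + 4*J*G² (y(G, J) = -2 + ((4*J)*G)*G = -2 + (4*G*J)*G = -2 + 4*J*G²)
x = -136 (x = -2*(-2 + 4*2*3²) + 4 = -2*(-2 + 4*2*9) + 4 = -2*(-2 + 72) + 4 = -2*70 + 4 = -140 + 4 = -136)
253 - x = 253 - 1*(-136) = 253 + 136 = 389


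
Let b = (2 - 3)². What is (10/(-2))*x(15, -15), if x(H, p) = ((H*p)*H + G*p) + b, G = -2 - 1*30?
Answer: 14470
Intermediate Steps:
b = 1 (b = (-1)² = 1)
G = -32 (G = -2 - 30 = -32)
x(H, p) = 1 - 32*p + p*H² (x(H, p) = ((H*p)*H - 32*p) + 1 = (p*H² - 32*p) + 1 = (-32*p + p*H²) + 1 = 1 - 32*p + p*H²)
(10/(-2))*x(15, -15) = (10/(-2))*(1 - 32*(-15) - 15*15²) = (10*(-½))*(1 + 480 - 15*225) = -5*(1 + 480 - 3375) = -5*(-2894) = 14470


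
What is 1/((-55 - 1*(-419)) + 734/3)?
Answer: 3/1826 ≈ 0.0016429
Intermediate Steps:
1/((-55 - 1*(-419)) + 734/3) = 1/((-55 + 419) + 734*(1/3)) = 1/(364 + 734/3) = 1/(1826/3) = 3/1826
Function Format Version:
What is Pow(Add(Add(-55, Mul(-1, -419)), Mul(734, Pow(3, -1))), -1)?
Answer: Rational(3, 1826) ≈ 0.0016429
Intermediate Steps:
Pow(Add(Add(-55, Mul(-1, -419)), Mul(734, Pow(3, -1))), -1) = Pow(Add(Add(-55, 419), Mul(734, Rational(1, 3))), -1) = Pow(Add(364, Rational(734, 3)), -1) = Pow(Rational(1826, 3), -1) = Rational(3, 1826)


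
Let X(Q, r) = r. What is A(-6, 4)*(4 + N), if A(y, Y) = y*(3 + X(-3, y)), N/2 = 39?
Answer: 1476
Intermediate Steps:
N = 78 (N = 2*39 = 78)
A(y, Y) = y*(3 + y)
A(-6, 4)*(4 + N) = (-6*(3 - 6))*(4 + 78) = -6*(-3)*82 = 18*82 = 1476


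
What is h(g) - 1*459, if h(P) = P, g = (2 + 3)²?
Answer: -434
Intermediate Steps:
g = 25 (g = 5² = 25)
h(g) - 1*459 = 25 - 1*459 = 25 - 459 = -434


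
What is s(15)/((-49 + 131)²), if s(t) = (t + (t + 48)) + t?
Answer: 93/6724 ≈ 0.013831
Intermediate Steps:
s(t) = 48 + 3*t (s(t) = (t + (48 + t)) + t = (48 + 2*t) + t = 48 + 3*t)
s(15)/((-49 + 131)²) = (48 + 3*15)/((-49 + 131)²) = (48 + 45)/(82²) = 93/6724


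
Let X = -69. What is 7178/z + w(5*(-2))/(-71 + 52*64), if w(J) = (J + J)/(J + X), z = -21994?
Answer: -923240527/2829561091 ≈ -0.32628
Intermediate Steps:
w(J) = 2*J/(-69 + J) (w(J) = (J + J)/(J - 69) = (2*J)/(-69 + J) = 2*J/(-69 + J))
7178/z + w(5*(-2))/(-71 + 52*64) = 7178/(-21994) + (2*(5*(-2))/(-69 + 5*(-2)))/(-71 + 52*64) = 7178*(-1/21994) + (2*(-10)/(-69 - 10))/(-71 + 3328) = -3589/10997 + (2*(-10)/(-79))/3257 = -3589/10997 + (2*(-10)*(-1/79))*(1/3257) = -3589/10997 + (20/79)*(1/3257) = -3589/10997 + 20/257303 = -923240527/2829561091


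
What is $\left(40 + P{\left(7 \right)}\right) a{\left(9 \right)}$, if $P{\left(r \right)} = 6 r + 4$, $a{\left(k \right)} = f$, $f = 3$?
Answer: $258$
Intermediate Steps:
$a{\left(k \right)} = 3$
$P{\left(r \right)} = 4 + 6 r$
$\left(40 + P{\left(7 \right)}\right) a{\left(9 \right)} = \left(40 + \left(4 + 6 \cdot 7\right)\right) 3 = \left(40 + \left(4 + 42\right)\right) 3 = \left(40 + 46\right) 3 = 86 \cdot 3 = 258$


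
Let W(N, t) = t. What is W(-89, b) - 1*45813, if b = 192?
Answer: -45621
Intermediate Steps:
W(-89, b) - 1*45813 = 192 - 1*45813 = 192 - 45813 = -45621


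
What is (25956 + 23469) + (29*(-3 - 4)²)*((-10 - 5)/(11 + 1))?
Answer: 190595/4 ≈ 47649.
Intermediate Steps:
(25956 + 23469) + (29*(-3 - 4)²)*((-10 - 5)/(11 + 1)) = 49425 + (29*(-7)²)*(-15/12) = 49425 + (29*49)*(-15*1/12) = 49425 + 1421*(-5/4) = 49425 - 7105/4 = 190595/4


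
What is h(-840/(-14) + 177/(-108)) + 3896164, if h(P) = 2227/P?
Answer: 8185920736/2101 ≈ 3.8962e+6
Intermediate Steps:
h(-840/(-14) + 177/(-108)) + 3896164 = 2227/(-840/(-14) + 177/(-108)) + 3896164 = 2227/(-840*(-1/14) + 177*(-1/108)) + 3896164 = 2227/(60 - 59/36) + 3896164 = 2227/(2101/36) + 3896164 = 2227*(36/2101) + 3896164 = 80172/2101 + 3896164 = 8185920736/2101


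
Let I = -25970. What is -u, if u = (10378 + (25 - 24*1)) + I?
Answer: 15591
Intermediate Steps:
u = -15591 (u = (10378 + (25 - 24*1)) - 25970 = (10378 + (25 - 24)) - 25970 = (10378 + 1) - 25970 = 10379 - 25970 = -15591)
-u = -1*(-15591) = 15591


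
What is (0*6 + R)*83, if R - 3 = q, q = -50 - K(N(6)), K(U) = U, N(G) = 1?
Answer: -3984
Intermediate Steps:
q = -51 (q = -50 - 1*1 = -50 - 1 = -51)
R = -48 (R = 3 - 51 = -48)
(0*6 + R)*83 = (0*6 - 48)*83 = (0 - 48)*83 = -48*83 = -3984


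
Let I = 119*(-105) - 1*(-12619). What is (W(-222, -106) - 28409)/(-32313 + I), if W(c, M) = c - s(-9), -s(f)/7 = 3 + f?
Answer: 28673/32189 ≈ 0.89077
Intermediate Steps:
s(f) = -21 - 7*f (s(f) = -7*(3 + f) = -21 - 7*f)
W(c, M) = -42 + c (W(c, M) = c - (-21 - 7*(-9)) = c - (-21 + 63) = c - 1*42 = c - 42 = -42 + c)
I = 124 (I = -12495 + 12619 = 124)
(W(-222, -106) - 28409)/(-32313 + I) = ((-42 - 222) - 28409)/(-32313 + 124) = (-264 - 28409)/(-32189) = -28673*(-1/32189) = 28673/32189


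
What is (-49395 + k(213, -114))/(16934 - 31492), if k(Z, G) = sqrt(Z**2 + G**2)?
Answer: 49395/14558 - 3*sqrt(6485)/14558 ≈ 3.3764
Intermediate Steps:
k(Z, G) = sqrt(G**2 + Z**2)
(-49395 + k(213, -114))/(16934 - 31492) = (-49395 + sqrt((-114)**2 + 213**2))/(16934 - 31492) = (-49395 + sqrt(12996 + 45369))/(-14558) = (-49395 + sqrt(58365))*(-1/14558) = (-49395 + 3*sqrt(6485))*(-1/14558) = 49395/14558 - 3*sqrt(6485)/14558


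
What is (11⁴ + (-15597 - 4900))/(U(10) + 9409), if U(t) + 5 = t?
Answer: -976/1569 ≈ -0.62205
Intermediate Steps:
U(t) = -5 + t
(11⁴ + (-15597 - 4900))/(U(10) + 9409) = (11⁴ + (-15597 - 4900))/((-5 + 10) + 9409) = (14641 - 20497)/(5 + 9409) = -5856/9414 = -5856*1/9414 = -976/1569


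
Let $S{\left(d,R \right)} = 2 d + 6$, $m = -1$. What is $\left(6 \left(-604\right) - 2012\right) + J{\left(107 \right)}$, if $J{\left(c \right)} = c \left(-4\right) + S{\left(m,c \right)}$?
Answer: $-6060$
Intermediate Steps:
$S{\left(d,R \right)} = 6 + 2 d$
$J{\left(c \right)} = 4 - 4 c$ ($J{\left(c \right)} = c \left(-4\right) + \left(6 + 2 \left(-1\right)\right) = - 4 c + \left(6 - 2\right) = - 4 c + 4 = 4 - 4 c$)
$\left(6 \left(-604\right) - 2012\right) + J{\left(107 \right)} = \left(6 \left(-604\right) - 2012\right) + \left(4 - 428\right) = \left(-3624 - 2012\right) + \left(4 - 428\right) = -5636 - 424 = -6060$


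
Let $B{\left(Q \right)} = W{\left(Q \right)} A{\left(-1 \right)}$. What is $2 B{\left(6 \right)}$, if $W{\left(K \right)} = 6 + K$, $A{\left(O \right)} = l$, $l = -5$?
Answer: $-120$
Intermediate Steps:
$A{\left(O \right)} = -5$
$B{\left(Q \right)} = -30 - 5 Q$ ($B{\left(Q \right)} = \left(6 + Q\right) \left(-5\right) = -30 - 5 Q$)
$2 B{\left(6 \right)} = 2 \left(-30 - 30\right) = 2 \left(-60\right) = -120$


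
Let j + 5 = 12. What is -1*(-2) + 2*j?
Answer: 16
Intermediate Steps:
j = 7 (j = -5 + 12 = 7)
-1*(-2) + 2*j = -1*(-2) + 2*7 = 2 + 14 = 16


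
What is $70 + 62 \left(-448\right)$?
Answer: $-27706$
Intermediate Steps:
$70 + 62 \left(-448\right) = 70 - 27776 = -27706$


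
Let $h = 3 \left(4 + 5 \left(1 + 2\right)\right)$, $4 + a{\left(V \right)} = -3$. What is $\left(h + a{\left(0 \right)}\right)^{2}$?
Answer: $2500$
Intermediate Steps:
$a{\left(V \right)} = -7$ ($a{\left(V \right)} = -4 - 3 = -7$)
$h = 57$ ($h = 3 \left(4 + 5 \cdot 3\right) = 3 \left(4 + 15\right) = 3 \cdot 19 = 57$)
$\left(h + a{\left(0 \right)}\right)^{2} = \left(57 - 7\right)^{2} = 50^{2} = 2500$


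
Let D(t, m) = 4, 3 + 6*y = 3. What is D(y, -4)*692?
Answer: 2768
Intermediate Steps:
y = 0 (y = -½ + (⅙)*3 = -½ + ½ = 0)
D(y, -4)*692 = 4*692 = 2768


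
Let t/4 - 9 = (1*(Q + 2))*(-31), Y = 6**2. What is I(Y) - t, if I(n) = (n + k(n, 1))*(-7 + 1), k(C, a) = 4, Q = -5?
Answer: -648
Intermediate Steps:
Y = 36
I(n) = -24 - 6*n (I(n) = (n + 4)*(-7 + 1) = (4 + n)*(-6) = -24 - 6*n)
t = 408 (t = 36 + 4*((1*(-5 + 2))*(-31)) = 36 + 4*((1*(-3))*(-31)) = 36 + 4*(-3*(-31)) = 36 + 4*93 = 36 + 372 = 408)
I(Y) - t = (-24 - 6*36) - 1*408 = (-24 - 216) - 408 = -240 - 408 = -648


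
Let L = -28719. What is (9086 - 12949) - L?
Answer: 24856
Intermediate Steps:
(9086 - 12949) - L = (9086 - 12949) - 1*(-28719) = -3863 + 28719 = 24856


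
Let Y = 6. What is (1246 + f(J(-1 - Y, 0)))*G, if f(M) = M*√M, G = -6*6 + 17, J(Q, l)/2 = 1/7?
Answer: -23674 - 38*√14/49 ≈ -23677.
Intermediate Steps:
J(Q, l) = 2/7
G = -19 (G = -36 + 17 = -19)
f(M) = M^(3/2)
(1246 + f(J(-1 - Y, 0)))*G = (1246 + (2/7)^(3/2))*(-19) = (1246 + 2*√14/49)*(-19) = -23674 - 38*√14/49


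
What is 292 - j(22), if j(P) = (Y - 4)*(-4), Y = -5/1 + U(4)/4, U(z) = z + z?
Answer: 264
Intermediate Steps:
U(z) = 2*z
Y = -3 (Y = -5/1 + (2*4)/4 = -5*1 + 8*(1/4) = -5 + 2 = -3)
j(P) = 28 (j(P) = (-3 - 4)*(-4) = -7*(-4) = 28)
292 - j(22) = 292 - 1*28 = 292 - 28 = 264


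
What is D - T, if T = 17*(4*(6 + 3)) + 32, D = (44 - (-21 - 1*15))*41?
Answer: 2636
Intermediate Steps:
D = 3280 (D = (44 - (-21 - 15))*41 = (44 - 1*(-36))*41 = (44 + 36)*41 = 80*41 = 3280)
T = 644 (T = 17*(4*9) + 32 = 17*36 + 32 = 612 + 32 = 644)
D - T = 3280 - 1*644 = 3280 - 644 = 2636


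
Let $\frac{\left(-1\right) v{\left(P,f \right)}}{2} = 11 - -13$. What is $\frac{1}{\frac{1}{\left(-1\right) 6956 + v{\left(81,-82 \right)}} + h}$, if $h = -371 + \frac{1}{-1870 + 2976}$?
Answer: $- \frac{3873212}{1436958703} \approx -0.0026954$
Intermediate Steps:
$v{\left(P,f \right)} = -48$ ($v{\left(P,f \right)} = - 2 \left(11 - -13\right) = - 2 \left(11 + 13\right) = \left(-2\right) 24 = -48$)
$h = - \frac{410325}{1106}$ ($h = -371 + \frac{1}{1106} = - \frac{410325}{1106} \approx -371.0$)
$\frac{1}{\frac{1}{\left(-1\right) 6956 + v{\left(81,-82 \right)}} + h} = \frac{1}{\frac{1}{\left(-1\right) 6956 - 48} - \frac{410325}{1106}} = \frac{1}{\frac{1}{-6956 - 48} - \frac{410325}{1106}} = \frac{1}{\frac{1}{-7004} - \frac{410325}{1106}} = \frac{1}{- \frac{1}{7004} - \frac{410325}{1106}} = \frac{1}{- \frac{1436958703}{3873212}} = - \frac{3873212}{1436958703}$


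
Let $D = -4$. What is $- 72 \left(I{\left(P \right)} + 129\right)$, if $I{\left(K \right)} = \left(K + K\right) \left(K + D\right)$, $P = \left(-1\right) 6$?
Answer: $-17928$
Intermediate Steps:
$P = -6$
$I{\left(K \right)} = 2 K \left(-4 + K\right)$ ($I{\left(K \right)} = \left(K + K\right) \left(K - 4\right) = 2 K \left(-4 + K\right)$)
$- 72 \left(I{\left(P \right)} + 129\right) = - 72 \left(2 \left(-6\right) \left(-4 - 6\right) + 129\right) = - 72 \left(2 \left(-6\right) \left(-10\right) + 129\right) = - 72 \left(120 + 129\right) = \left(-72\right) 249 = -17928$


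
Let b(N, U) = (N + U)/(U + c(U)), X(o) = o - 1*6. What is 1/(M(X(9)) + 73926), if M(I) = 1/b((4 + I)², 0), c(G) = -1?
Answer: 49/3622373 ≈ 1.3527e-5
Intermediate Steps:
X(o) = -6 + o (X(o) = o - 6 = -6 + o)
b(N, U) = (N + U)/(-1 + U) (b(N, U) = (N + U)/(U - 1) = (N + U)/(-1 + U))
M(I) = -1/(4 + I)² (M(I) = 1/(((4 + I)² + 0)/(-1 + 0)) = 1/((4 + I)²/(-1)) = 1/(-(4 + I)²) = -1/(4 + I)²)
1/(M(X(9)) + 73926) = 1/(-1/(4 + (-6 + 9))² + 73926) = 1/(-1/(4 + 3)² + 73926) = 1/(-1/7² + 73926) = 1/(-1*1/49 + 73926) = 1/(-1/49 + 73926) = 1/(3622373/49) = 49/3622373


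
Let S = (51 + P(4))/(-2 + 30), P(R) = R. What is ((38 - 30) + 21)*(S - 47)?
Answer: -36569/28 ≈ -1306.0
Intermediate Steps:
S = 55/28 (S = (51 + 4)/(-2 + 30) = 55/28 ≈ 1.9643)
((38 - 30) + 21)*(S - 47) = ((38 - 30) + 21)*(55/28 - 47) = (8 + 21)*(-1261/28) = 29*(-1261/28) = -36569/28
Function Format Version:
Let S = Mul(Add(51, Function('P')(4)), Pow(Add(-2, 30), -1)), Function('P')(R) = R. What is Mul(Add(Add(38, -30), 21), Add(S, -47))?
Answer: Rational(-36569, 28) ≈ -1306.0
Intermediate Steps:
S = Rational(55, 28) (S = Mul(Add(51, 4), Pow(Add(-2, 30), -1)) = Mul(55, Pow(28, -1)) = Mul(55, Rational(1, 28)) = Rational(55, 28) ≈ 1.9643)
Mul(Add(Add(38, -30), 21), Add(S, -47)) = Mul(Add(Add(38, -30), 21), Add(Rational(55, 28), -47)) = Mul(Add(8, 21), Rational(-1261, 28)) = Mul(29, Rational(-1261, 28)) = Rational(-36569, 28)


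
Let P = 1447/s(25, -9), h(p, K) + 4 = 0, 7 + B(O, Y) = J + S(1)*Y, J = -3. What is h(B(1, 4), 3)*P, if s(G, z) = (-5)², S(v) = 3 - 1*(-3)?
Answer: -5788/25 ≈ -231.52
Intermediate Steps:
S(v) = 6 (S(v) = 3 + 3 = 6)
s(G, z) = 25
B(O, Y) = -10 + 6*Y (B(O, Y) = -7 + (-3 + 6*Y) = -10 + 6*Y)
h(p, K) = -4 (h(p, K) = -4 + 0 = -4)
P = 1447/25 ≈ 57.880
h(B(1, 4), 3)*P = -4*1447/25 = -5788/25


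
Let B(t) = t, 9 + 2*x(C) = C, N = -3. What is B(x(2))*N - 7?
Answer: 7/2 ≈ 3.5000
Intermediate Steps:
x(C) = -9/2 + C/2
B(x(2))*N - 7 = (-9/2 + (½)*2)*(-3) - 7 = (-9/2 + 1)*(-3) - 7 = -7/2*(-3) - 7 = 21/2 - 7 = 7/2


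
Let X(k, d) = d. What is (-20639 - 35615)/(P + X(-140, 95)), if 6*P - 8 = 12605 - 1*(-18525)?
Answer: -84381/7927 ≈ -10.645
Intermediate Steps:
P = 15569/3 (P = 4/3 + (12605 - 1*(-18525))/6 = 4/3 + (12605 + 18525)/6 = 4/3 + (1/6)*31130 = 4/3 + 15565/3 = 15569/3 ≈ 5189.7)
(-20639 - 35615)/(P + X(-140, 95)) = (-20639 - 35615)/(15569/3 + 95) = -56254/15854/3 = -56254*3/15854 = -84381/7927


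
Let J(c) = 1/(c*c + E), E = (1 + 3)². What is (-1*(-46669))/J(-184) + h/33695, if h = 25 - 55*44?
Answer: 10652824987473/6739 ≈ 1.5808e+9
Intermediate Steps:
h = -2395 (h = 25 - 2420 = -2395)
E = 16 (E = 4² = 16)
J(c) = 1/(16 + c²) (J(c) = 1/(c*c + 16) = 1/(c² + 16) = 1/(16 + c²))
(-1*(-46669))/J(-184) + h/33695 = (-1*(-46669))/(1/(16 + (-184)²)) - 2395/33695 = 46669/(1/(16 + 33856)) - 2395*1/33695 = 46669/(1/33872) - 479/6739 = 46669*33872 - 479/6739 = 1580772368 - 479/6739 = 10652824987473/6739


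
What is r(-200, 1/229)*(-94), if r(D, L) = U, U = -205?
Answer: 19270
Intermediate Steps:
r(D, L) = -205
r(-200, 1/229)*(-94) = -205*(-94) = 19270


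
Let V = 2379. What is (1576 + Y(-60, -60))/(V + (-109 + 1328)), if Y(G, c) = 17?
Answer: 1593/3598 ≈ 0.44275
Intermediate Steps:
(1576 + Y(-60, -60))/(V + (-109 + 1328)) = (1576 + 17)/(2379 + (-109 + 1328)) = 1593/(2379 + 1219) = 1593/3598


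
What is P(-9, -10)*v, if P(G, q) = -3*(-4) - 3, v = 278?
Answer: 2502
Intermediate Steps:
P(G, q) = 9 (P(G, q) = 12 - 3 = 9)
P(-9, -10)*v = 9*278 = 2502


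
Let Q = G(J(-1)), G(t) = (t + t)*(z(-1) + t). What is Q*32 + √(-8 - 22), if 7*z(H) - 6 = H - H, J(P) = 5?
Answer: 13120/7 + I*√30 ≈ 1874.3 + 5.4772*I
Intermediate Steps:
z(H) = 6/7 (z(H) = 6/7 + (H - H)/7 = 6/7 + (⅐)*0 = 6/7 + 0 = 6/7)
G(t) = 2*t*(6/7 + t) (G(t) = (t + t)*(6/7 + t) = (2*t)*(6/7 + t) = 2*t*(6/7 + t))
Q = 410/7 (Q = (2/7)*5*(6 + 7*5) = (2/7)*5*(6 + 35) = (2/7)*5*41 = 410/7 ≈ 58.571)
Q*32 + √(-8 - 22) = (410/7)*32 + √(-8 - 22) = 13120/7 + √(-30) = 13120/7 + I*√30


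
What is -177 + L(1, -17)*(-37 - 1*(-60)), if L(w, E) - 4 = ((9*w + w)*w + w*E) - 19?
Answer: -683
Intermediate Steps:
L(w, E) = -15 + 10*w**2 + E*w (L(w, E) = 4 + (((9*w + w)*w + w*E) - 19) = 4 + (((10*w)*w + E*w) - 19) = 4 + ((10*w**2 + E*w) - 19) = 4 + (-19 + 10*w**2 + E*w) = -15 + 10*w**2 + E*w)
-177 + L(1, -17)*(-37 - 1*(-60)) = -177 + (-15 + 10*1**2 - 17*1)*(-37 - 1*(-60)) = -177 + (-15 + 10*1 - 17)*(-37 + 60) = -177 + (-15 + 10 - 17)*23 = -177 - 22*23 = -177 - 506 = -683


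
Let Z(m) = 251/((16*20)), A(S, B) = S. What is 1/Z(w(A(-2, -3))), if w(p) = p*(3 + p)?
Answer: 320/251 ≈ 1.2749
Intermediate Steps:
Z(m) = 251/320
1/Z(w(A(-2, -3))) = 1/(251/320) = 320/251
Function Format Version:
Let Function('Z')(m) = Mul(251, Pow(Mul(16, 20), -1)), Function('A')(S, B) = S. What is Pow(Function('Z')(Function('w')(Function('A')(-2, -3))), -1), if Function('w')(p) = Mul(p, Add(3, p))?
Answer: Rational(320, 251) ≈ 1.2749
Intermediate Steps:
Function('Z')(m) = Rational(251, 320) (Function('Z')(m) = Mul(251, Pow(320, -1)) = Mul(251, Rational(1, 320)) = Rational(251, 320))
Pow(Function('Z')(Function('w')(Function('A')(-2, -3))), -1) = Pow(Rational(251, 320), -1) = Rational(320, 251)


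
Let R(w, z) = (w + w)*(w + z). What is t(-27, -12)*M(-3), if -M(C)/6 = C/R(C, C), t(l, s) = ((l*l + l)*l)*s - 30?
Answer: 113709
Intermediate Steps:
R(w, z) = 2*w*(w + z) (R(w, z) = (2*w)*(w + z) = 2*w*(w + z))
t(l, s) = -30 + l*s*(l + l²) (t(l, s) = ((l² + l)*l)*s - 30 = ((l + l²)*l)*s - 30 = (l*(l + l²))*s - 30 = l*s*(l + l²) - 30 = -30 + l*s*(l + l²))
M(C) = -3/(2*C) (M(C) = -6*C/(2*C*(C + C)) = -6*C/(2*C*(2*C)) = -6*C/(4*C²) = -6*C*1/(4*C²) = -3/(2*C))
t(-27, -12)*M(-3) = (-30 - 12*(-27)² - 12*(-27)³)*(-3/2/(-3)) = (-30 - 12*729 - 12*(-19683))*(-3/2*(-⅓)) = (-30 - 8748 + 236196)*(½) = 227418*(½) = 113709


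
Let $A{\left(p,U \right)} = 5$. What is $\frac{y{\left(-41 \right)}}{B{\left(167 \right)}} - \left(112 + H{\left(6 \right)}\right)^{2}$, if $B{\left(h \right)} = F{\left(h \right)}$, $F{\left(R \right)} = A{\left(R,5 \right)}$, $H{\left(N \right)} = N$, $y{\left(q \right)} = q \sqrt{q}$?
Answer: $-13924 - \frac{41 i \sqrt{41}}{5} \approx -13924.0 - 52.506 i$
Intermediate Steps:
$y{\left(q \right)} = q^{\frac{3}{2}}$
$F{\left(R \right)} = 5$
$B{\left(h \right)} = 5$
$\frac{y{\left(-41 \right)}}{B{\left(167 \right)}} - \left(112 + H{\left(6 \right)}\right)^{2} = \frac{\left(-41\right)^{\frac{3}{2}}}{5} - \left(112 + 6\right)^{2} = - 41 i \sqrt{41} \cdot \frac{1}{5} - 118^{2} = - \frac{41 i \sqrt{41}}{5} - 13924 = -13924 - \frac{41 i \sqrt{41}}{5}$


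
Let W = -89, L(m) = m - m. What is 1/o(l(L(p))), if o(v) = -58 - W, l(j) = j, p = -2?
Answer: 1/31 ≈ 0.032258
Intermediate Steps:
L(m) = 0
o(v) = 31 (o(v) = -58 - 1*(-89) = -58 + 89 = 31)
1/o(l(L(p))) = 1/31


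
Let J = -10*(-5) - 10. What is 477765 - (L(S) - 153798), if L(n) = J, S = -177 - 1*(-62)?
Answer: 631523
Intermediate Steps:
S = -115 (S = -177 + 62 = -115)
J = 40 (J = 50 - 10 = 40)
L(n) = 40
477765 - (L(S) - 153798) = 477765 - (40 - 153798) = 477765 - 1*(-153758) = 477765 + 153758 = 631523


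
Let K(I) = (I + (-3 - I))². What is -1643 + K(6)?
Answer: -1634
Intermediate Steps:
K(I) = 9 (K(I) = (-3)² = 9)
-1643 + K(6) = -1643 + 9 = -1634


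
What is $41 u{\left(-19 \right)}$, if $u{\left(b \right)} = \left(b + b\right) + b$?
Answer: $-2337$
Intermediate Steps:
$u{\left(b \right)} = 3 b$ ($u{\left(b \right)} = 2 b + b = 3 b$)
$41 u{\left(-19 \right)} = 41 \cdot 3 \left(-19\right) = 41 \left(-57\right) = -2337$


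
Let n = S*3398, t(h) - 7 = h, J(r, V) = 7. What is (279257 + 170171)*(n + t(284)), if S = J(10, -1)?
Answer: 10820877956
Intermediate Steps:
S = 7
t(h) = 7 + h
n = 23786 (n = 7*3398 = 23786)
(279257 + 170171)*(n + t(284)) = (279257 + 170171)*(23786 + (7 + 284)) = 449428*(23786 + 291) = 449428*24077 = 10820877956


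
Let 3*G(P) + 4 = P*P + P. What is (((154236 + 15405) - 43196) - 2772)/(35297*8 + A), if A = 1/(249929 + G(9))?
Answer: 92739043529/211746138251 ≈ 0.43797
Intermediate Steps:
G(P) = -4/3 + P/3 + P**2/3 (G(P) = -4/3 + (P*P + P)/3 = -4/3 + (P**2 + P)/3 = -4/3 + (P + P**2)/3 = -4/3 + (P/3 + P**2/3) = -4/3 + P/3 + P**2/3)
A = 3/749873 (A = 1/(249929 + (-4/3 + (1/3)*9 + (1/3)*9**2)) = 1/(249929 + (-4/3 + 3 + (1/3)*81)) = 1/(249929 + (-4/3 + 3 + 27)) = 1/(249929 + 86/3) = 1/(749873/3) = 3/749873 ≈ 4.0007e-6)
(((154236 + 15405) - 43196) - 2772)/(35297*8 + A) = (((154236 + 15405) - 43196) - 2772)/(35297*8 + 3/749873) = ((169641 - 43196) - 2772)/(282376 + 3/749873) = (126445 - 2772)/(211746138251/749873) = 123673*(749873/211746138251) = 92739043529/211746138251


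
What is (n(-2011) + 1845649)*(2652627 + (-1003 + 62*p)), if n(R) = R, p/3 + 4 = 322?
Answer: 4997682268536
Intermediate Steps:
p = 954 (p = -12 + 3*322 = -12 + 966 = 954)
(n(-2011) + 1845649)*(2652627 + (-1003 + 62*p)) = (-2011 + 1845649)*(2652627 + (-1003 + 62*954)) = 1843638*(2652627 + (-1003 + 59148)) = 1843638*(2652627 + 58145) = 1843638*2710772 = 4997682268536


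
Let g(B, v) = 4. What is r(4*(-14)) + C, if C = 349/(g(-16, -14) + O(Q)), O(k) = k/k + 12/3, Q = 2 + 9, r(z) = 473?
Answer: 4606/9 ≈ 511.78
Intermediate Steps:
Q = 11
O(k) = 5 (O(k) = 1 + 12*(⅓) = 1 + 4 = 5)
C = 349/9 (C = 349/(4 + 5) = 349/9 ≈ 38.778)
r(4*(-14)) + C = 473 + 349/9 = 4606/9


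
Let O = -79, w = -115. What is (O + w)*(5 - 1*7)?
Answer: 388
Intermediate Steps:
(O + w)*(5 - 1*7) = (-79 - 115)*(5 - 1*7) = -194*(5 - 7) = -194*(-2) = 388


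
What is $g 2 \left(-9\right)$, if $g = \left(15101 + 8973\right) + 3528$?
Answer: $-496836$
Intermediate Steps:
$g = 27602$ ($g = 24074 + 3528 = 27602$)
$g 2 \left(-9\right) = 27602 \cdot 2 \left(-9\right) = 27602 \left(-18\right) = -496836$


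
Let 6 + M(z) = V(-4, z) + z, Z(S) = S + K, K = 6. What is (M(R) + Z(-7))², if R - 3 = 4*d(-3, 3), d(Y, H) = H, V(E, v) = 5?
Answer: 169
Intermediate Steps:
Z(S) = 6 + S (Z(S) = S + 6 = 6 + S)
R = 15 (R = 3 + 4*3 = 3 + 12 = 15)
M(z) = -1 + z (M(z) = -6 + (5 + z) = -1 + z)
(M(R) + Z(-7))² = ((-1 + 15) + (6 - 7))² = (14 - 1)² = 13² = 169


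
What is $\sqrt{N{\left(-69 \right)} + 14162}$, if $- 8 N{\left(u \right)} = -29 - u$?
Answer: $33 \sqrt{13} \approx 118.98$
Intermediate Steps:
$N{\left(u \right)} = \frac{29}{8} + \frac{u}{8}$ ($N{\left(u \right)} = - \frac{-29 - u}{8} = \frac{29}{8} + \frac{u}{8}$)
$\sqrt{N{\left(-69 \right)} + 14162} = \sqrt{\left(\frac{29}{8} + \frac{1}{8} \left(-69\right)\right) + 14162} = \sqrt{\left(\frac{29}{8} - \frac{69}{8}\right) + 14162} = \sqrt{-5 + 14162} = \sqrt{14157} = 33 \sqrt{13}$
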